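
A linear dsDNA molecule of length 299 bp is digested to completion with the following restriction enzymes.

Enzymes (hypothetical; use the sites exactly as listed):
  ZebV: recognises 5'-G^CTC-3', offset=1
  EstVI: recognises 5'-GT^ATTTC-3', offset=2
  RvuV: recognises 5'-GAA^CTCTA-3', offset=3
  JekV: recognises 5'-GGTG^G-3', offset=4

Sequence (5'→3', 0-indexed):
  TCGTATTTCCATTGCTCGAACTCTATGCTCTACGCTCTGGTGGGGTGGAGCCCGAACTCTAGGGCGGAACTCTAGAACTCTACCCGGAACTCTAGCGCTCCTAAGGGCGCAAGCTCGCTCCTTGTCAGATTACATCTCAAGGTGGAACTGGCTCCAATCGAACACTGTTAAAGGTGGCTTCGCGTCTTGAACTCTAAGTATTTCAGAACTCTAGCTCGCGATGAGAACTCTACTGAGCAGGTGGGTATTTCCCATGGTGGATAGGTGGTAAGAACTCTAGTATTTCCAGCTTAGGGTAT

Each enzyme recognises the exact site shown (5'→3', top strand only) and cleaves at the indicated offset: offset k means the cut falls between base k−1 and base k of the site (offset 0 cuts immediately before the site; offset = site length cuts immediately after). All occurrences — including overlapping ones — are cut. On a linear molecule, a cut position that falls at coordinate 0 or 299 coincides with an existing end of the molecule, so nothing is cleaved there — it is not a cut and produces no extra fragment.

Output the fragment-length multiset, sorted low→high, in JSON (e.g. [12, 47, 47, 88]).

Per-enzyme occurrences:
  ZebV (GCTC, off=1): starts [13, 26, 33, 96, 112, 116, 150, 213] → cuts [14, 27, 34, 97, 113, 117, 151, 214]
  EstVI (GTATTTC, off=2): starts [2, 197, 244, 279] → cuts [4, 199, 246, 281]
  RvuV (GAACTCTA, off=3): starts [17, 53, 66, 74, 86, 188, 205, 224, 271] → cuts [20, 56, 69, 77, 89, 191, 208, 227, 274]
  JekV (GGTGG, off=4): starts [38, 43, 140, 172, 239, 255, 263] → cuts [42, 47, 144, 176, 243, 259, 267]

All cut coordinates (distinct, sorted): [4, 14, 20, 27, 34, 42, 47, 56, 69, 77, 89, 97, 113, 117, 144, 151, 176, 191, 199, 208, 214, 227, 243, 246, 259, 267, 274, 281]

Fragments:
  [0,4): 4 bp
  [4,14): 10 bp
  [14,20): 6 bp
  [20,27): 7 bp
  [27,34): 7 bp
  [34,42): 8 bp
  [42,47): 5 bp
  [47,56): 9 bp
  [56,69): 13 bp
  [69,77): 8 bp
  [77,89): 12 bp
  [89,97): 8 bp
  [97,113): 16 bp
  [113,117): 4 bp
  [117,144): 27 bp
  [144,151): 7 bp
  [151,176): 25 bp
  [176,191): 15 bp
  [191,199): 8 bp
  [199,208): 9 bp
  [208,214): 6 bp
  [214,227): 13 bp
  [227,243): 16 bp
  [243,246): 3 bp
  [246,259): 13 bp
  [259,267): 8 bp
  [267,274): 7 bp
  [274,281): 7 bp
  [281,299): 18 bp

[3,4,4,5,6,6,7,7,7,7,7,8,8,8,8,8,9,9,10,12,13,13,13,15,16,16,18,25,27]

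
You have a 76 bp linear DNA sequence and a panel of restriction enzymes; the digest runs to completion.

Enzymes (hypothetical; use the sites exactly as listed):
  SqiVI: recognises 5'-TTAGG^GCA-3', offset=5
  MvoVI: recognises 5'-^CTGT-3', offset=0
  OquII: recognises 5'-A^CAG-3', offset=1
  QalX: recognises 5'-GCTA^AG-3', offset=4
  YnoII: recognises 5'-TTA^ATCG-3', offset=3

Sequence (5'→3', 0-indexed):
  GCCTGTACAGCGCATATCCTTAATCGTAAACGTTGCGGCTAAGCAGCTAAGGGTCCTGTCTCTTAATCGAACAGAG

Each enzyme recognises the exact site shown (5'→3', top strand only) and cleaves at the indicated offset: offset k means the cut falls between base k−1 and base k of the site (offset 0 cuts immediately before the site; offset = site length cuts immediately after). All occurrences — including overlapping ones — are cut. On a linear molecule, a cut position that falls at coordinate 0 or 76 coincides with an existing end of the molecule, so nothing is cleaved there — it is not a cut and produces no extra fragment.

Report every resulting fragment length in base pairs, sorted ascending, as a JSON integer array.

[2,5,5,6,6,8,10,15,19]

Scan for sites:
  SqiVI (TTAGGGCA, off=5): no sites
  MvoVI CTGT/0: at [2, 55] ⇒ [2, 55]
  OquII ACAG/1: at [6, 70] ⇒ [7, 71]
  QalX GCTAAG/4: at [37, 45] ⇒ [41, 49]
  YnoII TTAATCG/3: at [19, 62] ⇒ [22, 65]

Pooled cuts: [2, 7, 22, 41, 49, 55, 65, 71]

Fragment lengths:
  [0,2): 2 bp
  [2,7): 5 bp
  [7,22): 15 bp
  [22,41): 19 bp
  [41,49): 8 bp
  [49,55): 6 bp
  [55,65): 10 bp
  [65,71): 6 bp
  [71,76): 5 bp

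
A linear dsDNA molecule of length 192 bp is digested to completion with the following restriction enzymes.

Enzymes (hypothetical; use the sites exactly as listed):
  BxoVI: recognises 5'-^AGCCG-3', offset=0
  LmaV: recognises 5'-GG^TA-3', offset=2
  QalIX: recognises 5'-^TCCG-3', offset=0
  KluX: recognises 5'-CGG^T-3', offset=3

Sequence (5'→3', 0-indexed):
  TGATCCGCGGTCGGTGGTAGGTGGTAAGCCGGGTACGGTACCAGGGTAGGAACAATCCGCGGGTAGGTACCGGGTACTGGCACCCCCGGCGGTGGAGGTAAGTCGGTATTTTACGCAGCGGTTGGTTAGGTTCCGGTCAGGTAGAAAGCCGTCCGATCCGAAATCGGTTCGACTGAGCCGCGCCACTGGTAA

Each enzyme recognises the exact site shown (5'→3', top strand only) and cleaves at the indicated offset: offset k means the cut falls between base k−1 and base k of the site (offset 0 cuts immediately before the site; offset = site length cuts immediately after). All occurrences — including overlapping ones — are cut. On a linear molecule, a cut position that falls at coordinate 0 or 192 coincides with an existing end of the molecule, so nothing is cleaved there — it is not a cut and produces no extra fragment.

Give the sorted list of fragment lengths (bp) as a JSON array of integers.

Scan for sites:
  BxoVI (AGCCG, off=0): starts [26, 146, 175] → cuts [26, 146, 175]
  LmaV (GGTA, off=2): starts [15, 22, 31, 36, 44, 61, 65, 72, 96, 104, 139, 187] → cuts [17, 24, 33, 38, 46, 63, 67, 74, 98, 106, 141, 189]
  QalIX (TCCG, off=0): starts [3, 55, 131, 151, 156] → cuts [3, 55, 131, 151, 156]
  KluX (CGGT, off=3): starts [7, 11, 35, 89, 103, 118, 133, 164] → cuts [10, 14, 38, 92, 106, 121, 136, 167]

Pooled cuts: [3, 10, 14, 17, 24, 26, 33, 38, 46, 55, 63, 67, 74, 92, 98, 106, 121, 131, 136, 141, 146, 151, 156, 167, 175, 189]

Fragment lengths:
  [0,3): 3 bp
  [3,10): 7 bp
  [10,14): 4 bp
  [14,17): 3 bp
  [17,24): 7 bp
  [24,26): 2 bp
  [26,33): 7 bp
  [33,38): 5 bp
  [38,46): 8 bp
  [46,55): 9 bp
  [55,63): 8 bp
  [63,67): 4 bp
  [67,74): 7 bp
  [74,92): 18 bp
  [92,98): 6 bp
  [98,106): 8 bp
  [106,121): 15 bp
  [121,131): 10 bp
  [131,136): 5 bp
  [136,141): 5 bp
  [141,146): 5 bp
  [146,151): 5 bp
  [151,156): 5 bp
  [156,167): 11 bp
  [167,175): 8 bp
  [175,189): 14 bp
  [189,192): 3 bp

[2,3,3,3,4,4,5,5,5,5,5,5,6,7,7,7,7,8,8,8,8,9,10,11,14,15,18]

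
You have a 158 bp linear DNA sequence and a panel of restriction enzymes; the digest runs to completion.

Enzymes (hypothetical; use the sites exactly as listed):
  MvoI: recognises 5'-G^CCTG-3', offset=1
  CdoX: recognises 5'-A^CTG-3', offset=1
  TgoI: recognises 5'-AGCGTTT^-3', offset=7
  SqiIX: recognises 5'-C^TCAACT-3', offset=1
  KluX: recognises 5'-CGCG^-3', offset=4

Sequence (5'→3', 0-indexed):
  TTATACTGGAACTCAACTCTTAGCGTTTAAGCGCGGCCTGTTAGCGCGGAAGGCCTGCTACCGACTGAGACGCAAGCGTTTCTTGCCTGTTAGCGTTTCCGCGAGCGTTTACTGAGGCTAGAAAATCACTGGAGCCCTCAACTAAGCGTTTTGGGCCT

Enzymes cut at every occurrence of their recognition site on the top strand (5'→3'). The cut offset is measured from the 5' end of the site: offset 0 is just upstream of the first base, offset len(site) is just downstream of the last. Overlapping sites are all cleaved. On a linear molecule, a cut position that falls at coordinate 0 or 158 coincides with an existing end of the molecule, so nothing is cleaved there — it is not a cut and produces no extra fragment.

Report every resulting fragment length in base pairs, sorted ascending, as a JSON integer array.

[1,1,4,5,5,5,7,7,7,7,9,11,12,13,14,16,17,17]

Per-enzyme occurrences:
  MvoI GCCTG/1: at [35, 52, 84] ⇒ [36, 53, 85]
  CdoX ACTG/1: at [4, 63, 110, 127] ⇒ [5, 64, 111, 128]
  TgoI AGCGTTT/7: at [21, 74, 91, 103, 144] ⇒ [28, 81, 98, 110, 151]
  SqiIX CTCAACT/1: at [11, 136] ⇒ [12, 137]
  KluX CGCG/4: at [31, 44, 99] ⇒ [35, 48, 103]

Pooled cuts: [5, 12, 28, 35, 36, 48, 53, 64, 81, 85, 98, 103, 110, 111, 128, 137, 151]

Fragment lengths:
  [0,5): 5 bp
  [5,12): 7 bp
  [12,28): 16 bp
  [28,35): 7 bp
  [35,36): 1 bp
  [36,48): 12 bp
  [48,53): 5 bp
  [53,64): 11 bp
  [64,81): 17 bp
  [81,85): 4 bp
  [85,98): 13 bp
  [98,103): 5 bp
  [103,110): 7 bp
  [110,111): 1 bp
  [111,128): 17 bp
  [128,137): 9 bp
  [137,151): 14 bp
  [151,158): 7 bp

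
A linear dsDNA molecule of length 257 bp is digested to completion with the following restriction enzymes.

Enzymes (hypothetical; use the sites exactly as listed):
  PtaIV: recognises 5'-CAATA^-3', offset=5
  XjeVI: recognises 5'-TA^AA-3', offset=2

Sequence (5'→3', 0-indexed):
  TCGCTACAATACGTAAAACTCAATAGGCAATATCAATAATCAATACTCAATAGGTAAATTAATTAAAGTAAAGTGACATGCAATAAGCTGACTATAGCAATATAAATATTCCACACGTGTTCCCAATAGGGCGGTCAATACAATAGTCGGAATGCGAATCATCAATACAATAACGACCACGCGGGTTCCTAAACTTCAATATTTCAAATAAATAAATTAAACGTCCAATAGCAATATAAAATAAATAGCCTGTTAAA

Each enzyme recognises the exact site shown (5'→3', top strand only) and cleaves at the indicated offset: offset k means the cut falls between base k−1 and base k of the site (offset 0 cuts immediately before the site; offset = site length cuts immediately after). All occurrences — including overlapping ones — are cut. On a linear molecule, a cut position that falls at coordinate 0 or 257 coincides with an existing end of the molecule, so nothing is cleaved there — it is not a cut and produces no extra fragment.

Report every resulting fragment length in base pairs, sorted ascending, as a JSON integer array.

[2,2,2,4,4,4,5,5,5,5,5,6,6,7,7,7,9,9,10,10,11,11,12,12,15,17,19,22,24]

Site scan:
  PtaIV CAATA/5: at [6, 20, 27, 33, 40, 47, 80, 97, 123, 135, 140, 162, 167, 196, 225, 231] ⇒ [11, 25, 32, 38, 45, 52, 85, 102, 128, 140, 145, 167, 172, 201, 230, 236]
  XjeVI TAAA/2: at [13, 54, 63, 68, 102, 189, 208, 212, 217, 236, 241, 253] ⇒ [15, 56, 65, 70, 104, 191, 210, 214, 219, 238, 243, 255]

Pooled cuts: [11, 15, 25, 32, 38, 45, 52, 56, 65, 70, 85, 102, 104, 128, 140, 145, 167, 172, 191, 201, 210, 214, 219, 230, 236, 238, 243, 255]

Fragment lengths:
  [0,11): 11 bp
  [11,15): 4 bp
  [15,25): 10 bp
  [25,32): 7 bp
  [32,38): 6 bp
  [38,45): 7 bp
  [45,52): 7 bp
  [52,56): 4 bp
  [56,65): 9 bp
  [65,70): 5 bp
  [70,85): 15 bp
  [85,102): 17 bp
  [102,104): 2 bp
  [104,128): 24 bp
  [128,140): 12 bp
  [140,145): 5 bp
  [145,167): 22 bp
  [167,172): 5 bp
  [172,191): 19 bp
  [191,201): 10 bp
  [201,210): 9 bp
  [210,214): 4 bp
  [214,219): 5 bp
  [219,230): 11 bp
  [230,236): 6 bp
  [236,238): 2 bp
  [238,243): 5 bp
  [243,255): 12 bp
  [255,257): 2 bp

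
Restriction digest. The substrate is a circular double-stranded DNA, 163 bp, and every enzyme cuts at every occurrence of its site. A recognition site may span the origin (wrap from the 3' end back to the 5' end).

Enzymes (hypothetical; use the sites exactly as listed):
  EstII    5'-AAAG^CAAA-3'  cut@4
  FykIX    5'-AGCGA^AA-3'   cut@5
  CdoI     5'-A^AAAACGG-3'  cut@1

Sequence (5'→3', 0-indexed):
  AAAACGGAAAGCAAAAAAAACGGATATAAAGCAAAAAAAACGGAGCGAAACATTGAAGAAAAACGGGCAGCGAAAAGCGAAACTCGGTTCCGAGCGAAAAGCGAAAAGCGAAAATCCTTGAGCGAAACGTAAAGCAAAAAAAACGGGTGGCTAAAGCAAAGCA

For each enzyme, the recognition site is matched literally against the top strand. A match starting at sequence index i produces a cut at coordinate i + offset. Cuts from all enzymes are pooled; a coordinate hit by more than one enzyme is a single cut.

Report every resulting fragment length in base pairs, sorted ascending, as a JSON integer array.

Per-enzyme occurrences:
  EstII (AAAGCAAA, off=4): starts [7, 27, 130, 152, 157] → cuts [11, 31, 134, 156, 161]
  FykIX (AGCGAAA, off=5): starts [43, 68, 75, 92, 99, 106, 120] → cuts [48, 73, 80, 97, 104, 111, 125]
  CdoI (AAAAACGG, off=1): starts [15, 35, 58, 138, 162] → cuts [0, 16, 36, 59, 139]

All cut coordinates (distinct, sorted): [0, 11, 16, 31, 36, 48, 59, 73, 80, 97, 104, 111, 125, 134, 139, 156, 161]

Fragment lengths:
  0→11: 11 bp
  11→16: 5 bp
  16→31: 15 bp
  31→36: 5 bp
  36→48: 12 bp
  48→59: 11 bp
  59→73: 14 bp
  73→80: 7 bp
  80→97: 17 bp
  97→104: 7 bp
  104→111: 7 bp
  111→125: 14 bp
  125→134: 9 bp
  134→139: 5 bp
  139→156: 17 bp
  156→161: 5 bp
  161→0 (wrap): 163-161+0 = 2 bp

[2,5,5,5,5,7,7,7,9,11,11,12,14,14,15,17,17]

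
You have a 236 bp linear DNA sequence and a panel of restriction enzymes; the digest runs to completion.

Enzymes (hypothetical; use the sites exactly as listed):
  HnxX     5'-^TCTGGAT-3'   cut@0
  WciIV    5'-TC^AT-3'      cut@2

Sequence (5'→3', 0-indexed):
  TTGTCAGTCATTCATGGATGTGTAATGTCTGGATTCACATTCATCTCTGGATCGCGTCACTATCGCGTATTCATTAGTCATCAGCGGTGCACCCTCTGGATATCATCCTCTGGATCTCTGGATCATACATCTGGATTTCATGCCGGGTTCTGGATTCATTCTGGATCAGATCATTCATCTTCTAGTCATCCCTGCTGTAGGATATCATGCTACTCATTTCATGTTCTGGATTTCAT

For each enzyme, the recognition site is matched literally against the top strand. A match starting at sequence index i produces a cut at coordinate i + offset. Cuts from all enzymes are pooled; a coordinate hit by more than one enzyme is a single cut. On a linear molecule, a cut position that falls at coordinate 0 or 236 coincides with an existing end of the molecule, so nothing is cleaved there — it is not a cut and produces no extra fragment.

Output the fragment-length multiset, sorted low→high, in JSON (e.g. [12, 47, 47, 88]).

[2,2,3,4,4,4,4,5,5,7,8,8,9,9,9,9,10,10,10,11,13,14,15,15,19,27]

Site scan:
  HnxX TCTGGAT/0: at [27, 45, 94, 108, 116, 129, 148, 159, 224] ⇒ [27, 45, 94, 108, 116, 129, 148, 159, 224]
  WciIV TCAT/2: at [7, 11, 40, 70, 77, 102, 122, 137, 155, 170, 174, 185, 204, 213, 218, 232] ⇒ [9, 13, 42, 72, 79, 104, 124, 139, 157, 172, 176, 187, 206, 215, 220, 234]

All cut coordinates (distinct, sorted): [9, 13, 27, 42, 45, 72, 79, 94, 104, 108, 116, 124, 129, 139, 148, 157, 159, 172, 176, 187, 206, 215, 220, 224, 234]

Fragments:
  [0,9): 9 bp
  [9,13): 4 bp
  [13,27): 14 bp
  [27,42): 15 bp
  [42,45): 3 bp
  [45,72): 27 bp
  [72,79): 7 bp
  [79,94): 15 bp
  [94,104): 10 bp
  [104,108): 4 bp
  [108,116): 8 bp
  [116,124): 8 bp
  [124,129): 5 bp
  [129,139): 10 bp
  [139,148): 9 bp
  [148,157): 9 bp
  [157,159): 2 bp
  [159,172): 13 bp
  [172,176): 4 bp
  [176,187): 11 bp
  [187,206): 19 bp
  [206,215): 9 bp
  [215,220): 5 bp
  [220,224): 4 bp
  [224,234): 10 bp
  [234,236): 2 bp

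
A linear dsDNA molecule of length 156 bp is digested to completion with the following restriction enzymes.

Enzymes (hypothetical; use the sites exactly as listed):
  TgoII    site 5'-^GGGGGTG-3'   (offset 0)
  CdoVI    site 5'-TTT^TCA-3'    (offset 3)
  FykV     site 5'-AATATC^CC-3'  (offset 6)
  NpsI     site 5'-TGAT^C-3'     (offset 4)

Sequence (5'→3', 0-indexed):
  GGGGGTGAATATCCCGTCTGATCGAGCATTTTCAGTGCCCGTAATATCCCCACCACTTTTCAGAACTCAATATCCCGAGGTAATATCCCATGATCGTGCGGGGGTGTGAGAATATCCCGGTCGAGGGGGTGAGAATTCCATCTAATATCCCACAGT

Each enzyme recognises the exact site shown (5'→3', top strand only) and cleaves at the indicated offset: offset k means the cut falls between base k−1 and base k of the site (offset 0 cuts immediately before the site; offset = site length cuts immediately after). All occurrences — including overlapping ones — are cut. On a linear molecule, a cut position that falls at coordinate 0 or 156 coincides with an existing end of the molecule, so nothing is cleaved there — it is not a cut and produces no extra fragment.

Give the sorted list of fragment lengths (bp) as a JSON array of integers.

Scan for sites:
  TgoII (GGGGGTG, off=0): starts [0, 99, 124] → cuts [99, 124] (position 0 is a terminus of the linear molecule — no cut)
  CdoVI (TTTTCA, off=3): starts [28, 56] → cuts [31, 59]
  FykV (AATATCCC, off=6): starts [7, 42, 68, 81, 110, 143] → cuts [13, 48, 74, 87, 116, 149]
  NpsI (TGATC, off=4): starts [18, 90] → cuts [22, 94]

All cut coordinates (distinct, sorted): [13, 22, 31, 48, 59, 74, 87, 94, 99, 116, 124, 149]

Fragments:
  [0,13): 13 bp
  [13,22): 9 bp
  [22,31): 9 bp
  [31,48): 17 bp
  [48,59): 11 bp
  [59,74): 15 bp
  [74,87): 13 bp
  [87,94): 7 bp
  [94,99): 5 bp
  [99,116): 17 bp
  [116,124): 8 bp
  [124,149): 25 bp
  [149,156): 7 bp

[5,7,7,8,9,9,11,13,13,15,17,17,25]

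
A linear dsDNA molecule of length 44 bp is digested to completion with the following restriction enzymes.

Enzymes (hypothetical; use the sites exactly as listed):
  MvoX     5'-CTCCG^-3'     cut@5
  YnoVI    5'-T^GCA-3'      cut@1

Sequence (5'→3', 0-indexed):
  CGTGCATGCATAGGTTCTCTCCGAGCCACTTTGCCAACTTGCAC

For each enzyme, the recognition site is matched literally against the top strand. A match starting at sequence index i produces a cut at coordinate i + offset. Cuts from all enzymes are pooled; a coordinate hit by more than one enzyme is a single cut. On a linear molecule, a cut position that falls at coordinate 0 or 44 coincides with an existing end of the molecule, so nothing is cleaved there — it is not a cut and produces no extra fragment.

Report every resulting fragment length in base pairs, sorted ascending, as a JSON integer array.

Site scan:
  MvoX CTCCG/5: at [18] ⇒ [23]
  YnoVI TGCA/1: at [2, 6, 39] ⇒ [3, 7, 40]

Pooled cuts: [3, 7, 23, 40]

Fragment lengths:
  [0,3): 3 bp
  [3,7): 4 bp
  [7,23): 16 bp
  [23,40): 17 bp
  [40,44): 4 bp

[3,4,4,16,17]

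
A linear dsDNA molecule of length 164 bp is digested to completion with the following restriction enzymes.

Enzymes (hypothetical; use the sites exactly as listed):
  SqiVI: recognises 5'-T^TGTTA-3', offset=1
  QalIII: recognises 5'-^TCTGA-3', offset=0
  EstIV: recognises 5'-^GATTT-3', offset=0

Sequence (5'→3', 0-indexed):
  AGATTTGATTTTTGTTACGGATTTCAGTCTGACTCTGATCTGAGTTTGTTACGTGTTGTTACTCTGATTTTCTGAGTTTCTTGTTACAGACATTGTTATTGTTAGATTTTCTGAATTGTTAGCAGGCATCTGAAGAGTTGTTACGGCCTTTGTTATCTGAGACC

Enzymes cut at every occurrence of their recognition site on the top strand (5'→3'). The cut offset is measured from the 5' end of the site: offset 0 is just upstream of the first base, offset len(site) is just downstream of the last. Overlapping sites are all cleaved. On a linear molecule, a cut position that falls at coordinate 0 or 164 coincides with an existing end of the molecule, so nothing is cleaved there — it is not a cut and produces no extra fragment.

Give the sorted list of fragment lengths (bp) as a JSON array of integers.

[1,3,5,5,5,5,5,5,6,6,6,6,7,7,8,8,9,10,10,11,12,12,12]

Site scan:
  SqiVI TTGTTA/1: at [11, 45, 55, 80, 92, 98, 115, 137, 149] ⇒ [12, 46, 56, 81, 93, 99, 116, 138, 150]
  QalIII TCTGA/0: at [27, 33, 38, 62, 70, 109, 128, 155] ⇒ [27, 33, 38, 62, 70, 109, 128, 155]
  EstIV GATTT/0: at [1, 6, 19, 65, 104] ⇒ [1, 6, 19, 65, 104]

Pooled cuts: [1, 6, 12, 19, 27, 33, 38, 46, 56, 62, 65, 70, 81, 93, 99, 104, 109, 116, 128, 138, 150, 155]

Fragment lengths:
  [0,1): 1 bp
  [1,6): 5 bp
  [6,12): 6 bp
  [12,19): 7 bp
  [19,27): 8 bp
  [27,33): 6 bp
  [33,38): 5 bp
  [38,46): 8 bp
  [46,56): 10 bp
  [56,62): 6 bp
  [62,65): 3 bp
  [65,70): 5 bp
  [70,81): 11 bp
  [81,93): 12 bp
  [93,99): 6 bp
  [99,104): 5 bp
  [104,109): 5 bp
  [109,116): 7 bp
  [116,128): 12 bp
  [128,138): 10 bp
  [138,150): 12 bp
  [150,155): 5 bp
  [155,164): 9 bp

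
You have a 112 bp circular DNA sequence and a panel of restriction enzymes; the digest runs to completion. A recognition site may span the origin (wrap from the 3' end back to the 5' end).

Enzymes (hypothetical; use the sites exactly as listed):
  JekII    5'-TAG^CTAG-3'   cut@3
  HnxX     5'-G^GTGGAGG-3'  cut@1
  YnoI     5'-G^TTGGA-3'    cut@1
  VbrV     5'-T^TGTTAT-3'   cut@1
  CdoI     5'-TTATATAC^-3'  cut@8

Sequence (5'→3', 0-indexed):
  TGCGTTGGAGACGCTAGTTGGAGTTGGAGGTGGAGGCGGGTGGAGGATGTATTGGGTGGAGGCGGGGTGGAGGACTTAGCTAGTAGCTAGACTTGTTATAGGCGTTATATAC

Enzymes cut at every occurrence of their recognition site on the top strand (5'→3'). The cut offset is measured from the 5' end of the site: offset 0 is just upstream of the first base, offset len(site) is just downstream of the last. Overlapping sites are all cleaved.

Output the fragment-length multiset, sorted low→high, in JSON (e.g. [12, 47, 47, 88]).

[4,6,6,7,7,10,11,13,13,16,19]

Site scan:
  JekII (TAGCTAG, off=3): starts [76, 83] → cuts [79, 86]
  HnxX (GGTGGAGG, off=1): starts [28, 38, 54, 65] → cuts [29, 39, 55, 66]
  YnoI (GTTGGA, off=1): starts [3, 16, 22] → cuts [4, 17, 23]
  VbrV (TTGTTAT, off=1): starts [92] → cuts [93]
  CdoI (TTATATAC, off=8): starts [104] → cuts [0]

Pooled cuts: [0, 4, 17, 23, 29, 39, 55, 66, 79, 86, 93]

Fragments:
  0→4: 4 bp
  4→17: 13 bp
  17→23: 6 bp
  23→29: 6 bp
  29→39: 10 bp
  39→55: 16 bp
  55→66: 11 bp
  66→79: 13 bp
  79→86: 7 bp
  86→93: 7 bp
  93→0 (wrap): 112-93+0 = 19 bp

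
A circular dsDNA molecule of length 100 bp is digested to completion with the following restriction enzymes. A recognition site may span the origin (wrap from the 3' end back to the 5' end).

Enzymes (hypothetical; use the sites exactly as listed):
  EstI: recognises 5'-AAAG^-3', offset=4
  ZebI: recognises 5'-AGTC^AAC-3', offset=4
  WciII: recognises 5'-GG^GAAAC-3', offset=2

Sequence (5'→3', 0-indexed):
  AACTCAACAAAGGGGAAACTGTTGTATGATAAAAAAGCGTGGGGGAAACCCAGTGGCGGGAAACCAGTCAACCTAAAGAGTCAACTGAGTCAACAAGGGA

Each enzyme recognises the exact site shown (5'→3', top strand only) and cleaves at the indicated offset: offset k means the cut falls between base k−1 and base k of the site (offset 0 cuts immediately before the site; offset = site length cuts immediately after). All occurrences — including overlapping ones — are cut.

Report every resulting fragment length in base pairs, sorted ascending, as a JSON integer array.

Per-enzyme occurrences:
  EstI AAAG/4: at [8, 33, 74] ⇒ [12, 37, 78]
  ZebI AGTCAAC/4: at [65, 78, 87] ⇒ [69, 82, 91]
  WciII GGGAAAC/2: at [12, 42, 57, 96] ⇒ [14, 44, 59, 98]

Pooled cuts: [12, 14, 37, 44, 59, 69, 78, 82, 91, 98]

Fragment lengths:
  12→14: 2 bp
  14→37: 23 bp
  37→44: 7 bp
  44→59: 15 bp
  59→69: 10 bp
  69→78: 9 bp
  78→82: 4 bp
  82→91: 9 bp
  91→98: 7 bp
  98→12 (wrap): 100-98+12 = 14 bp

[2,4,7,7,9,9,10,14,15,23]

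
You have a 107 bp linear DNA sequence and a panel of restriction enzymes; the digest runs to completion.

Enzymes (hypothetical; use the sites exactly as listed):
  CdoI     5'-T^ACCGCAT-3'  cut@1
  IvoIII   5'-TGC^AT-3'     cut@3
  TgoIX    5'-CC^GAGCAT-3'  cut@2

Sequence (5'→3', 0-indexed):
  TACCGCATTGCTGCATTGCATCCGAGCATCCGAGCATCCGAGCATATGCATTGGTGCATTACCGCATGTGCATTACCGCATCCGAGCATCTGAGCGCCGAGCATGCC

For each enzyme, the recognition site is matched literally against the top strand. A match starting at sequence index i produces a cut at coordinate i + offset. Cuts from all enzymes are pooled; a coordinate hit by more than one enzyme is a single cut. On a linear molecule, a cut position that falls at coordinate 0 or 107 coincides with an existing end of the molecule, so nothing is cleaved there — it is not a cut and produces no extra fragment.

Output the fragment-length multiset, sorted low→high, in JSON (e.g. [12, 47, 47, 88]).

Site scan:
  CdoI TACCGCAT/1: at [0, 59, 73] ⇒ [1, 60, 74]
  IvoIII TGCAT/3: at [11, 16, 46, 54, 68] ⇒ [14, 19, 49, 57, 71]
  TgoIX CCGAGCAT/2: at [21, 29, 37, 81, 96] ⇒ [23, 31, 39, 83, 98]

All cut coordinates (distinct, sorted): [1, 14, 19, 23, 31, 39, 49, 57, 60, 71, 74, 83, 98]

Fragment lengths:
  [0,1): 1 bp
  [1,14): 13 bp
  [14,19): 5 bp
  [19,23): 4 bp
  [23,31): 8 bp
  [31,39): 8 bp
  [39,49): 10 bp
  [49,57): 8 bp
  [57,60): 3 bp
  [60,71): 11 bp
  [71,74): 3 bp
  [74,83): 9 bp
  [83,98): 15 bp
  [98,107): 9 bp

[1,3,3,4,5,8,8,8,9,9,10,11,13,15]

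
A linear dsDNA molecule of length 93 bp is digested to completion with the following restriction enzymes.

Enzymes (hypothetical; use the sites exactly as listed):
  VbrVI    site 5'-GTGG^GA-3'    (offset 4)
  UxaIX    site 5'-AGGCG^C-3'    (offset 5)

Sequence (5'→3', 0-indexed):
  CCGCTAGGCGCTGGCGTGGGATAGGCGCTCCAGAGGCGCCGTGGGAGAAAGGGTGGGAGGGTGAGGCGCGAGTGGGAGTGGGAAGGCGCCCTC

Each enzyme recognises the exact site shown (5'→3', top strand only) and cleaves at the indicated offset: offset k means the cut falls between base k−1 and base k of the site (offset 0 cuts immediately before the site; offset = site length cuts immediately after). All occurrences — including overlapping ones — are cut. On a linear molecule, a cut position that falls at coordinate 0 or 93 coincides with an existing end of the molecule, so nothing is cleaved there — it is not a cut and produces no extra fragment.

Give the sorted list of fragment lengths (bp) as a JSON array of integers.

[5,6,6,7,7,8,9,10,11,12,12]

Site scan:
  VbrVI GTGGGA/4: at [15, 40, 52, 71, 77] ⇒ [19, 44, 56, 75, 81]
  UxaIX AGGCGC/5: at [5, 22, 33, 63, 83] ⇒ [10, 27, 38, 68, 88]

All cut coordinates (distinct, sorted): [10, 19, 27, 38, 44, 56, 68, 75, 81, 88]

Fragment lengths:
  [0,10): 10 bp
  [10,19): 9 bp
  [19,27): 8 bp
  [27,38): 11 bp
  [38,44): 6 bp
  [44,56): 12 bp
  [56,68): 12 bp
  [68,75): 7 bp
  [75,81): 6 bp
  [81,88): 7 bp
  [88,93): 5 bp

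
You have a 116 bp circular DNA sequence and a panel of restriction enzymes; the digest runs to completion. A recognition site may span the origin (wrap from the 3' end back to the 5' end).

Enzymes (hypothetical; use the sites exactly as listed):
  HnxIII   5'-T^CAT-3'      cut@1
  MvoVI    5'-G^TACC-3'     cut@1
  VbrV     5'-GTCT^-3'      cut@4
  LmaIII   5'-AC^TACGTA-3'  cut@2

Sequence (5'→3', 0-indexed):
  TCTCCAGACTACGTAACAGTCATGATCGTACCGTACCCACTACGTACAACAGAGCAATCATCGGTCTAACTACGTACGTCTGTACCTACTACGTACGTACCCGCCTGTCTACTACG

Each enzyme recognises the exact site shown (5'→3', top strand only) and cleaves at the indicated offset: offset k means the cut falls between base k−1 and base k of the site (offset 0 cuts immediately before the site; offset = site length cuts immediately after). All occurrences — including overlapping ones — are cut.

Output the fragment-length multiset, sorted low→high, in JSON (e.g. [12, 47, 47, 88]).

[1,3,5,6,7,7,8,8,9,9,11,11,13,18]

Site scan:
  HnxIII TCAT/1: at [19, 57] ⇒ [20, 58]
  MvoVI GTACC/1: at [27, 32, 81, 96] ⇒ [28, 33, 82, 97]
  VbrV GTCT/4: at [63, 77, 106, 115] ⇒ [3, 67, 81, 110]
  LmaIII ACTACGTA/2: at [7, 38, 68, 87] ⇒ [9, 40, 70, 89]

All cut coordinates (distinct, sorted): [3, 9, 20, 28, 33, 40, 58, 67, 70, 81, 82, 89, 97, 110]

Fragments:
  3→9: 6 bp
  9→20: 11 bp
  20→28: 8 bp
  28→33: 5 bp
  33→40: 7 bp
  40→58: 18 bp
  58→67: 9 bp
  67→70: 3 bp
  70→81: 11 bp
  81→82: 1 bp
  82→89: 7 bp
  89→97: 8 bp
  97→110: 13 bp
  110→3 (wrap): 116-110+3 = 9 bp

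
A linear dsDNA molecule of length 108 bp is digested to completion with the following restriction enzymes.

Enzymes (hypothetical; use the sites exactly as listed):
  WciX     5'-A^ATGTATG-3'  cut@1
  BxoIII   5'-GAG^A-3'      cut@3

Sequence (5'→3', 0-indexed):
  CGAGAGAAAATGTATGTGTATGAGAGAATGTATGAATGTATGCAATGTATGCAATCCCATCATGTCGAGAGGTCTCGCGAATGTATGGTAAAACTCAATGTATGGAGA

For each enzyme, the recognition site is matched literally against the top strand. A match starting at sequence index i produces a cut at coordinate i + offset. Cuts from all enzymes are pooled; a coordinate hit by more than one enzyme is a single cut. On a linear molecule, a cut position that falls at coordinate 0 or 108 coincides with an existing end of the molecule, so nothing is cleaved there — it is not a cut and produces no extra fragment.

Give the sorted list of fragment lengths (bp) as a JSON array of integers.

[1,1,2,2,3,4,8,9,10,11,15,17,25]

Scan for sites:
  WciX AATGTATG/1: at [8, 26, 34, 43, 79, 96] ⇒ [9, 27, 35, 44, 80, 97]
  BxoIII GAGA/3: at [1, 3, 21, 23, 66, 104] ⇒ [4, 6, 24, 26, 69, 107]

All cut coordinates (distinct, sorted): [4, 6, 9, 24, 26, 27, 35, 44, 69, 80, 97, 107]

Fragment lengths:
  [0,4): 4 bp
  [4,6): 2 bp
  [6,9): 3 bp
  [9,24): 15 bp
  [24,26): 2 bp
  [26,27): 1 bp
  [27,35): 8 bp
  [35,44): 9 bp
  [44,69): 25 bp
  [69,80): 11 bp
  [80,97): 17 bp
  [97,107): 10 bp
  [107,108): 1 bp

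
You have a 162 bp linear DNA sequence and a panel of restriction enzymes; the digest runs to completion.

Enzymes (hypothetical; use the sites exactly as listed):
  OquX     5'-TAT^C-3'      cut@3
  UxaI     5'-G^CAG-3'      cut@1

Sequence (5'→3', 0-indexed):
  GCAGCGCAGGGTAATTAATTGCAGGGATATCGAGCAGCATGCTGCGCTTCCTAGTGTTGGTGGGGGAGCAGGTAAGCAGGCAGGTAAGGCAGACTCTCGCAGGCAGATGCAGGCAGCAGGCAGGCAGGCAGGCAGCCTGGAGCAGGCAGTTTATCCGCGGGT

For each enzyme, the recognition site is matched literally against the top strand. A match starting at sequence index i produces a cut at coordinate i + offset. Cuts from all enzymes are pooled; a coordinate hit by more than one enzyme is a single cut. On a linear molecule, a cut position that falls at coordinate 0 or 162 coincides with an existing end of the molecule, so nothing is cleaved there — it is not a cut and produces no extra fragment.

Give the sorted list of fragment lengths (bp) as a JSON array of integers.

[1,3,4,4,4,4,4,4,4,4,4,5,6,8,8,8,9,9,10,10,15,34]

Per-enzyme occurrences:
  OquX TATC/3: at [27, 151] ⇒ [30, 154]
  UxaI GCAG/1: at [0, 5, 20, 33, 67, 75, 79, 88, 98, 102, 108, 112, 115, 119, 123, 127, 131, 141, 145] ⇒ [1, 6, 21, 34, 68, 76, 80, 89, 99, 103, 109, 113, 116, 120, 124, 128, 132, 142, 146]

Pooled cuts: [1, 6, 21, 30, 34, 68, 76, 80, 89, 99, 103, 109, 113, 116, 120, 124, 128, 132, 142, 146, 154]

Fragments:
  [0,1): 1 bp
  [1,6): 5 bp
  [6,21): 15 bp
  [21,30): 9 bp
  [30,34): 4 bp
  [34,68): 34 bp
  [68,76): 8 bp
  [76,80): 4 bp
  [80,89): 9 bp
  [89,99): 10 bp
  [99,103): 4 bp
  [103,109): 6 bp
  [109,113): 4 bp
  [113,116): 3 bp
  [116,120): 4 bp
  [120,124): 4 bp
  [124,128): 4 bp
  [128,132): 4 bp
  [132,142): 10 bp
  [142,146): 4 bp
  [146,154): 8 bp
  [154,162): 8 bp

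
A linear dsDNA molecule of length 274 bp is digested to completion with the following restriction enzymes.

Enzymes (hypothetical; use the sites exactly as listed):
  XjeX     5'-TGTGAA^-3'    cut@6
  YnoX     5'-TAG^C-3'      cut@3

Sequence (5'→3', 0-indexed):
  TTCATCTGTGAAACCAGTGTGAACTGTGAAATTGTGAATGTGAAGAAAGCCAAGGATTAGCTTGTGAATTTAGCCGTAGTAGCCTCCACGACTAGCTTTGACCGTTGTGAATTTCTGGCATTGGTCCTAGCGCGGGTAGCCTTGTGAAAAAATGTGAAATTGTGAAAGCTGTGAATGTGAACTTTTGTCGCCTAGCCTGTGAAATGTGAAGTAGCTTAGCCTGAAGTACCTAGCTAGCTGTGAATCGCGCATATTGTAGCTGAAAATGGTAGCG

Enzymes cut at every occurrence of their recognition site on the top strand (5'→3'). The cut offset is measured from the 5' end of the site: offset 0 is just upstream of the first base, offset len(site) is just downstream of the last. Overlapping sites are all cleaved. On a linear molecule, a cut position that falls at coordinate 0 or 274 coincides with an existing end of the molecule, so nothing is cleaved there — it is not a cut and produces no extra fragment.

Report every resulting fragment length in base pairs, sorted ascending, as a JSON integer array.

Site scan:
  XjeX TGTGAA/6: at [6, 17, 24, 32, 38, 62, 105, 142, 152, 160, 169, 175, 197, 204, 238] ⇒ [12, 23, 30, 38, 44, 68, 111, 148, 158, 166, 175, 181, 203, 210, 244]
  YnoX TAGC/3: at [57, 70, 79, 92, 127, 136, 192, 211, 216, 230, 234, 256, 269] ⇒ [60, 73, 82, 95, 130, 139, 195, 214, 219, 233, 237, 259, 272]

Pooled cuts: [12, 23, 30, 38, 44, 60, 68, 73, 82, 95, 111, 130, 139, 148, 158, 166, 175, 181, 195, 203, 210, 214, 219, 233, 237, 244, 259, 272]

Fragments:
  [0,12): 12 bp
  [12,23): 11 bp
  [23,30): 7 bp
  [30,38): 8 bp
  [38,44): 6 bp
  [44,60): 16 bp
  [60,68): 8 bp
  [68,73): 5 bp
  [73,82): 9 bp
  [82,95): 13 bp
  [95,111): 16 bp
  [111,130): 19 bp
  [130,139): 9 bp
  [139,148): 9 bp
  [148,158): 10 bp
  [158,166): 8 bp
  [166,175): 9 bp
  [175,181): 6 bp
  [181,195): 14 bp
  [195,203): 8 bp
  [203,210): 7 bp
  [210,214): 4 bp
  [214,219): 5 bp
  [219,233): 14 bp
  [233,237): 4 bp
  [237,244): 7 bp
  [244,259): 15 bp
  [259,272): 13 bp
  [272,274): 2 bp

[2,4,4,5,5,6,6,7,7,7,8,8,8,8,9,9,9,9,10,11,12,13,13,14,14,15,16,16,19]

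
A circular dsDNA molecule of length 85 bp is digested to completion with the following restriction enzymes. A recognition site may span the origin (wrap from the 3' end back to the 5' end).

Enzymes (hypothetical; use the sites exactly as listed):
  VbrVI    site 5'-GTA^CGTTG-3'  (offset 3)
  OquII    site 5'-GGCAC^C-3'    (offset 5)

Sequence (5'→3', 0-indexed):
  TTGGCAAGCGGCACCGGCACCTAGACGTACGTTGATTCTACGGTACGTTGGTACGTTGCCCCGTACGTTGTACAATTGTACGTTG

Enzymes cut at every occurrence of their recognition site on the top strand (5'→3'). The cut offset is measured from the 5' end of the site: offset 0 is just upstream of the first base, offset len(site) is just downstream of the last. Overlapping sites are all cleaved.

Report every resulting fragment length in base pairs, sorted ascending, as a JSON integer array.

[6,8,9,12,15,16,19]

Scan for sites:
  VbrVI (GTACGTTG, off=3): starts [26, 42, 50, 62, 77] → cuts [29, 45, 53, 65, 80]
  OquII (GGCACC, off=5): starts [9, 15] → cuts [14, 20]

Pooled cuts: [14, 20, 29, 45, 53, 65, 80]

Fragments:
  14→20: 6 bp
  20→29: 9 bp
  29→45: 16 bp
  45→53: 8 bp
  53→65: 12 bp
  65→80: 15 bp
  80→14 (wrap): 85-80+14 = 19 bp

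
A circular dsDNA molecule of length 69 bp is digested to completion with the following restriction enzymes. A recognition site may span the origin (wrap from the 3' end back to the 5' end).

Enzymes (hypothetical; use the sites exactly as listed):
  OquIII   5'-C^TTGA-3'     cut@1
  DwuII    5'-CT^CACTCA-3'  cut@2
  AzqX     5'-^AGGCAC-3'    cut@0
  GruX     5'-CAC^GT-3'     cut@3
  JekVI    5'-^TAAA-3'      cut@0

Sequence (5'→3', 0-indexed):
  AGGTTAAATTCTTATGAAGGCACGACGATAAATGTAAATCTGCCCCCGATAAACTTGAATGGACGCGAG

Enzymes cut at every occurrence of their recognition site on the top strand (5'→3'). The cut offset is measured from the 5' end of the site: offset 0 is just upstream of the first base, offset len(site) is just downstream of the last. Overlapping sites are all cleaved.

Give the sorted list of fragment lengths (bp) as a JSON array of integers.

[5,6,11,13,15,19]

Scan for sites:
  OquIII (CTTGA, off=1): starts [53] → cuts [54]
  DwuII (CTCACTCA, off=2): no sites
  AzqX (AGGCAC, off=0): starts [17] → cuts [17]
  GruX (CACGT, off=3): no sites
  JekVI (TAAA, off=0): starts [4, 28, 34, 49] → cuts [4, 28, 34, 49]

All cut coordinates (distinct, sorted): [4, 17, 28, 34, 49, 54]

Fragment lengths:
  4→17: 13 bp
  17→28: 11 bp
  28→34: 6 bp
  34→49: 15 bp
  49→54: 5 bp
  54→4 (wrap): 69-54+4 = 19 bp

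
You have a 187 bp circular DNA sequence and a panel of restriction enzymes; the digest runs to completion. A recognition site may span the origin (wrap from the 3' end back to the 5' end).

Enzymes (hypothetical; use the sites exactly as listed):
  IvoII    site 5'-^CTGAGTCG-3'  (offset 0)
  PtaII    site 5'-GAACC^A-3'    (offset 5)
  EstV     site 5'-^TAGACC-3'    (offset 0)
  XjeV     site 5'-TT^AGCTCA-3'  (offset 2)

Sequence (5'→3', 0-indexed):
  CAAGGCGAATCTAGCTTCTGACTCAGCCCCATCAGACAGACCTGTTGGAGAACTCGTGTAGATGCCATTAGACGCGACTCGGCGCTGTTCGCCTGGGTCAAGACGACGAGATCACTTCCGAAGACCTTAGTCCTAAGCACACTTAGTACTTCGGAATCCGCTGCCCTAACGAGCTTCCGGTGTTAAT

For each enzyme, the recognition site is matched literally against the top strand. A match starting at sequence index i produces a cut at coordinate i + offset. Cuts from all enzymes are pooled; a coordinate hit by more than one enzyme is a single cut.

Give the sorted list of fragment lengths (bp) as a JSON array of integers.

[187]

Per-enzyme occurrences:
  IvoII (CTGAGTCG, off=0): no sites
  PtaII (GAACCA, off=5): no sites
  EstV (TAGACC, off=0): no sites
  XjeV (TTAGCTCA, off=2): no sites

Pooled cuts: ∅

Fragments:
  no cuts → one circular fragment of 187 bp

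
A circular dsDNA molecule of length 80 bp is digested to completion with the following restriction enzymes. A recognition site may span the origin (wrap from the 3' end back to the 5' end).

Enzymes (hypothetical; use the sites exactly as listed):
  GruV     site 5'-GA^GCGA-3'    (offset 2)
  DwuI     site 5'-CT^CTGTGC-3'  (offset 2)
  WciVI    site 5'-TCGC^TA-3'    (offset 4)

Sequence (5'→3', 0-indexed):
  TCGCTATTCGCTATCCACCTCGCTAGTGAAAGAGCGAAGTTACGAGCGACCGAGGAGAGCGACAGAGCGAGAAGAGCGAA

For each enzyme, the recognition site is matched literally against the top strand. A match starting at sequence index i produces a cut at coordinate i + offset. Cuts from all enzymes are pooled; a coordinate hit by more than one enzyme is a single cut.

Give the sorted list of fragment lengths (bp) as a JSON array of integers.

[7,8,9,9,10,12,12,13]

Site scan:
  GruV (GAGCGA, off=2): starts [31, 43, 56, 64, 73] → cuts [33, 45, 58, 66, 75]
  DwuI (CTCTGTGC, off=2): no sites
  WciVI (TCGCTA, off=4): starts [0, 7, 19] → cuts [4, 11, 23]

All cut coordinates (distinct, sorted): [4, 11, 23, 33, 45, 58, 66, 75]

Fragment lengths:
  4→11: 7 bp
  11→23: 12 bp
  23→33: 10 bp
  33→45: 12 bp
  45→58: 13 bp
  58→66: 8 bp
  66→75: 9 bp
  75→4 (wrap): 80-75+4 = 9 bp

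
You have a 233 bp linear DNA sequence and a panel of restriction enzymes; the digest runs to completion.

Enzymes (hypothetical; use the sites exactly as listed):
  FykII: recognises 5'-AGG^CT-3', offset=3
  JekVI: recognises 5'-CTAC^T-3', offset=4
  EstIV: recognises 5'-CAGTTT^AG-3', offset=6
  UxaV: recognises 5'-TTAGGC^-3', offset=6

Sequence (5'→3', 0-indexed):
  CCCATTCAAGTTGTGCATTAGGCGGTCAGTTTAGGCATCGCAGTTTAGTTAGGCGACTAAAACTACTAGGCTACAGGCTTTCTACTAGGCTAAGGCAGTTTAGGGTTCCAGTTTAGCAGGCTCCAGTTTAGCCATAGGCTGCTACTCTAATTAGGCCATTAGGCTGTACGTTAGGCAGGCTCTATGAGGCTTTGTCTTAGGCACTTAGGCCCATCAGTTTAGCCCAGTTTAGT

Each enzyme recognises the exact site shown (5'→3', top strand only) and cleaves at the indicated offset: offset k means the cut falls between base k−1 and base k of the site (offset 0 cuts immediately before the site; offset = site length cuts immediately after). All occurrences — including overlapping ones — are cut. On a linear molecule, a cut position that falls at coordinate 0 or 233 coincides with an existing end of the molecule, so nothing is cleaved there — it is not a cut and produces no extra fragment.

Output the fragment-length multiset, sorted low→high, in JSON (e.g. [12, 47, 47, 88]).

Per-enzyme occurrences:
  FykII (AGGCT, off=3): starts [67, 74, 86, 117, 135, 160, 176, 186] → cuts [70, 77, 89, 120, 138, 163, 179, 189]
  JekVI (CTACT, off=4): starts [62, 81, 141] → cuts [66, 85, 145]
  EstIV (CAGTTTAG, off=6): starts [26, 40, 95, 108, 123, 214, 224] → cuts [32, 46, 101, 114, 129, 220, 230]
  UxaV (TTAGGC, off=6): starts [17, 30, 48, 150, 158, 170, 196, 204] → cuts [23, 36, 54, 156, 164, 176, 202, 210]

All cut coordinates (distinct, sorted): [23, 32, 36, 46, 54, 66, 70, 77, 85, 89, 101, 114, 120, 129, 138, 145, 156, 163, 164, 176, 179, 189, 202, 210, 220, 230]

Fragments:
  [0,23): 23 bp
  [23,32): 9 bp
  [32,36): 4 bp
  [36,46): 10 bp
  [46,54): 8 bp
  [54,66): 12 bp
  [66,70): 4 bp
  [70,77): 7 bp
  [77,85): 8 bp
  [85,89): 4 bp
  [89,101): 12 bp
  [101,114): 13 bp
  [114,120): 6 bp
  [120,129): 9 bp
  [129,138): 9 bp
  [138,145): 7 bp
  [145,156): 11 bp
  [156,163): 7 bp
  [163,164): 1 bp
  [164,176): 12 bp
  [176,179): 3 bp
  [179,189): 10 bp
  [189,202): 13 bp
  [202,210): 8 bp
  [210,220): 10 bp
  [220,230): 10 bp
  [230,233): 3 bp

[1,3,3,4,4,4,6,7,7,7,8,8,8,9,9,9,10,10,10,10,11,12,12,12,13,13,23]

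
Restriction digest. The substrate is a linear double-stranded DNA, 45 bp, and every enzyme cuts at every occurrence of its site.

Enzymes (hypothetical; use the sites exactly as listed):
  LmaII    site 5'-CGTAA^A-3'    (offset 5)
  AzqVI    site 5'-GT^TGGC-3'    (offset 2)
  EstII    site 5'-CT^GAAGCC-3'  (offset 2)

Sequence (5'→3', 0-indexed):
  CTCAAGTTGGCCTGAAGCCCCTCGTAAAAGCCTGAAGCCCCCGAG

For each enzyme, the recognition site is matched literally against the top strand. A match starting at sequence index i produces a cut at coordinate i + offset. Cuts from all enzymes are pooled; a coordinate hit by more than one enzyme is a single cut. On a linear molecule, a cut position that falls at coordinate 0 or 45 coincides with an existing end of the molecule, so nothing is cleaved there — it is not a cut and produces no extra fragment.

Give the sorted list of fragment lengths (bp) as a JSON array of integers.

[6,6,7,12,14]

Per-enzyme occurrences:
  LmaII (CGTAAA, off=5): starts [22] → cuts [27]
  AzqVI (GTTGGC, off=2): starts [5] → cuts [7]
  EstII (CTGAAGCC, off=2): starts [11, 31] → cuts [13, 33]

Pooled cuts: [7, 13, 27, 33]

Fragments:
  [0,7): 7 bp
  [7,13): 6 bp
  [13,27): 14 bp
  [27,33): 6 bp
  [33,45): 12 bp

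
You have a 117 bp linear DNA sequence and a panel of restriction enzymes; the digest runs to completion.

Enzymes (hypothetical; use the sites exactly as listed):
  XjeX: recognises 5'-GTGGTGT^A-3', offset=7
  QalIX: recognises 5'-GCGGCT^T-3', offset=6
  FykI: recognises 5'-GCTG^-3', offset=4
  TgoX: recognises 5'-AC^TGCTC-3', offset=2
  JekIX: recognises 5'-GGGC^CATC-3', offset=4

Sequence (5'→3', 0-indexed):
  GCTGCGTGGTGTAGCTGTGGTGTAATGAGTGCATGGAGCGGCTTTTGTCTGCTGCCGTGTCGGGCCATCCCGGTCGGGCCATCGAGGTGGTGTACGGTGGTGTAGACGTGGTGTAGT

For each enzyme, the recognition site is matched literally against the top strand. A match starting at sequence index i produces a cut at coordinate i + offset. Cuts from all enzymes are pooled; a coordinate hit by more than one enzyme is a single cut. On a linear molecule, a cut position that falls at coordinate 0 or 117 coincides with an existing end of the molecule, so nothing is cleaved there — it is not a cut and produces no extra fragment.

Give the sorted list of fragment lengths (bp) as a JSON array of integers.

Scan for sites:
  XjeX (GTGGTGTA, off=7): starts [5, 16, 86, 96, 107] → cuts [12, 23, 93, 103, 114]
  QalIX (GCGGCTT, off=6): starts [37] → cuts [43]
  FykI (GCTG, off=4): starts [0, 13, 50] → cuts [4, 17, 54]
  TgoX (ACTGCTC, off=2): no sites
  JekIX (GGGCCATC, off=4): starts [61, 75] → cuts [65, 79]

Pooled cuts: [4, 12, 17, 23, 43, 54, 65, 79, 93, 103, 114]

Fragment lengths:
  [0,4): 4 bp
  [4,12): 8 bp
  [12,17): 5 bp
  [17,23): 6 bp
  [23,43): 20 bp
  [43,54): 11 bp
  [54,65): 11 bp
  [65,79): 14 bp
  [79,93): 14 bp
  [93,103): 10 bp
  [103,114): 11 bp
  [114,117): 3 bp

[3,4,5,6,8,10,11,11,11,14,14,20]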